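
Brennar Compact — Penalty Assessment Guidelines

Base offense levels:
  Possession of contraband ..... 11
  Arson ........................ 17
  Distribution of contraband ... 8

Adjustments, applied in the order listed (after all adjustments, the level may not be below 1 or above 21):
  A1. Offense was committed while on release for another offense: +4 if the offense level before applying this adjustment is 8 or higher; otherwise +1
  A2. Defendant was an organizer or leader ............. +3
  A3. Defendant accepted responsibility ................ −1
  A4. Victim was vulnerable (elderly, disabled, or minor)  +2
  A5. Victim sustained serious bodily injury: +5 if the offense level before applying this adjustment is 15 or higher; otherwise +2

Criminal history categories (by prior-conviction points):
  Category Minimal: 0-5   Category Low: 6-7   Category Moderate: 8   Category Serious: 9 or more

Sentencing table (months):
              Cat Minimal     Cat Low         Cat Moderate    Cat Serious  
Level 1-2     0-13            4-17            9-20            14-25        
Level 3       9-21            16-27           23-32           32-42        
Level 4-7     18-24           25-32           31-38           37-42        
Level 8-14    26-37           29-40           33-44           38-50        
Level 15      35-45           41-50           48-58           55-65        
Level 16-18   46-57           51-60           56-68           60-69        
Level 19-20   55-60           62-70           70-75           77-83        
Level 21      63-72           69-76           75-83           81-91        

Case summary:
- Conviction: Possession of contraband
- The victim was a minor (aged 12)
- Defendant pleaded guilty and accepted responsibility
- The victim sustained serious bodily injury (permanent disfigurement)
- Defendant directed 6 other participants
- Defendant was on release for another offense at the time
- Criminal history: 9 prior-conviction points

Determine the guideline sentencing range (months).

81-91 months

Base offense level for possession of contraband: 11.
A1 applies (level before this adjustment is 11 ≥ 8, so +4): 11 + 4 = 15.
A2 applies: 15 + 3 = 18.
A3 applies: 18 − 1 = 17.
A4 applies: 17 + 2 = 19.
A5 applies (level before this adjustment is 19 ≥ 15, so +5): 19 + 5 = 24.
Level 24 exceeds the maximum of 21; capped at 21.
Final offense level: 21.
Criminal history: 9 prior points → Category Serious (9+).
Level 21 falls in the 21 band.
Grid: Level 21 × Category Serious = 81-91 months.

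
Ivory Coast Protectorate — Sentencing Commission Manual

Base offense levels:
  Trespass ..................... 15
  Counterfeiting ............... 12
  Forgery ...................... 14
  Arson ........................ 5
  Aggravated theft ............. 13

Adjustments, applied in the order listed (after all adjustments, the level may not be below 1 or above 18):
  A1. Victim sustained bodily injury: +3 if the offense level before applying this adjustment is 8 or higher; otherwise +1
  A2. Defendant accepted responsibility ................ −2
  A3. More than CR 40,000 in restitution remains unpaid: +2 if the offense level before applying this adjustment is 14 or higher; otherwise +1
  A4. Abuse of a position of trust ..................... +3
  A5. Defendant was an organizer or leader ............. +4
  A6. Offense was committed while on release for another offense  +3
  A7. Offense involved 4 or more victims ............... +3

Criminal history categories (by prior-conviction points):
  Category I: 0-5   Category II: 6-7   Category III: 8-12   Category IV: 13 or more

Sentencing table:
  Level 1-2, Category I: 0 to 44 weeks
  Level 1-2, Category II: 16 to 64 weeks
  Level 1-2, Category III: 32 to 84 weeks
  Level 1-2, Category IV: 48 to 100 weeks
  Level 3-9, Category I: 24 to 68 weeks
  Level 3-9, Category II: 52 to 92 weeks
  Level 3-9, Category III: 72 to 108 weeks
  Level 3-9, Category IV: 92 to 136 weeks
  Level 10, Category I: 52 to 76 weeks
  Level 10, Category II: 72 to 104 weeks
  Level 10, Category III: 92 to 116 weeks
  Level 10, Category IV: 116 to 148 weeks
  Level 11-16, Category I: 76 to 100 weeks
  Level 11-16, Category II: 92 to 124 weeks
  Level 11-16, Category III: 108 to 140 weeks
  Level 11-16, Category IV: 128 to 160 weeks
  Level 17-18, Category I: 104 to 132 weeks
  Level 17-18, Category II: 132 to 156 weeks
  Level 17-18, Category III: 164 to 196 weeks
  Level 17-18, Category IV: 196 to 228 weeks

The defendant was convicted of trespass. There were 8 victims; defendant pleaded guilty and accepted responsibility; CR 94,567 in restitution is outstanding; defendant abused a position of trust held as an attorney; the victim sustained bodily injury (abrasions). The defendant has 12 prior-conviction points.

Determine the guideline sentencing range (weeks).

Base offense level for trespass: 15.
A1 applies (level before this adjustment is 15 ≥ 8, so +3): 15 + 3 = 18.
A2 applies: 18 − 2 = 16.
A3 applies (level before this adjustment is 16 ≥ 14, so +2): 16 + 2 = 18.
A4 applies: 18 + 3 = 21.
A6 does not apply.
A7 applies: 21 + 3 = 24.
Level 24 exceeds the maximum of 18; capped at 18.
Final offense level: 18.
Criminal history: 12 prior points → Category III (8-12).
Level 18 falls in the 17-18 band.
Grid: Level 17-18 × Category III = 164-196 weeks.

164-196 weeks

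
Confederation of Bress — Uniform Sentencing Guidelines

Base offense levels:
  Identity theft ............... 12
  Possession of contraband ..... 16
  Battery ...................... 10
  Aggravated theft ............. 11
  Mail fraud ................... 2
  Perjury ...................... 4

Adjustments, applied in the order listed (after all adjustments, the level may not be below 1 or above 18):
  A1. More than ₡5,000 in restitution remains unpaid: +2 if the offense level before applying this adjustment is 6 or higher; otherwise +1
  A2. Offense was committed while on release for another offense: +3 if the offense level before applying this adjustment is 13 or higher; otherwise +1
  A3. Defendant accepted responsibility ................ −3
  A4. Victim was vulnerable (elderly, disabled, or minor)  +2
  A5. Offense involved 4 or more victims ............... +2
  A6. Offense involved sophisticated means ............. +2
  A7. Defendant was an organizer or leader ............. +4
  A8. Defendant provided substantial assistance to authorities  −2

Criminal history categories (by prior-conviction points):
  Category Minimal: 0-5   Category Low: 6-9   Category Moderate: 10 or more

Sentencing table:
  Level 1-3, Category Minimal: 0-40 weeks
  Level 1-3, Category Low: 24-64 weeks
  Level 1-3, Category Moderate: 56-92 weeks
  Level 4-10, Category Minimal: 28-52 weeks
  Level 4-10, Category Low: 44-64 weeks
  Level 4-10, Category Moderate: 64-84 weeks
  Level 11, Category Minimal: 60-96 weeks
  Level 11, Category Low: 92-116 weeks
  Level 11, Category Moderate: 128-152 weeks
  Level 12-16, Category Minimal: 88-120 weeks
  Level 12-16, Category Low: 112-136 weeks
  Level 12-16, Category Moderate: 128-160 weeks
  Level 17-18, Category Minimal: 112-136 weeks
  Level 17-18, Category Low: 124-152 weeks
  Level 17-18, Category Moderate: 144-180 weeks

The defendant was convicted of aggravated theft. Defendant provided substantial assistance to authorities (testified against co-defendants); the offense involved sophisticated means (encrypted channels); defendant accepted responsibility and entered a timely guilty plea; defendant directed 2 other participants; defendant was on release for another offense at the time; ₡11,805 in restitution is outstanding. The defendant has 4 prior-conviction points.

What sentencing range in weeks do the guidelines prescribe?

Base offense level for aggravated theft: 11.
A1 applies (level before this adjustment is 11 ≥ 6, so +2): 11 + 2 = 13.
A2 applies (level before this adjustment is 13 ≥ 13, so +3): 13 + 3 = 16.
A3 applies: 16 − 3 = 13.
A4 does not apply.
A6 applies: 13 + 2 = 15.
A7 applies: 15 + 4 = 19.
A8 applies: 19 − 2 = 17.
Final offense level: 17.
Criminal history: 4 prior points → Category Minimal (0-5).
Level 17 falls in the 17-18 band.
Grid: Level 17-18 × Category Minimal = 112-136 weeks.

112-136 weeks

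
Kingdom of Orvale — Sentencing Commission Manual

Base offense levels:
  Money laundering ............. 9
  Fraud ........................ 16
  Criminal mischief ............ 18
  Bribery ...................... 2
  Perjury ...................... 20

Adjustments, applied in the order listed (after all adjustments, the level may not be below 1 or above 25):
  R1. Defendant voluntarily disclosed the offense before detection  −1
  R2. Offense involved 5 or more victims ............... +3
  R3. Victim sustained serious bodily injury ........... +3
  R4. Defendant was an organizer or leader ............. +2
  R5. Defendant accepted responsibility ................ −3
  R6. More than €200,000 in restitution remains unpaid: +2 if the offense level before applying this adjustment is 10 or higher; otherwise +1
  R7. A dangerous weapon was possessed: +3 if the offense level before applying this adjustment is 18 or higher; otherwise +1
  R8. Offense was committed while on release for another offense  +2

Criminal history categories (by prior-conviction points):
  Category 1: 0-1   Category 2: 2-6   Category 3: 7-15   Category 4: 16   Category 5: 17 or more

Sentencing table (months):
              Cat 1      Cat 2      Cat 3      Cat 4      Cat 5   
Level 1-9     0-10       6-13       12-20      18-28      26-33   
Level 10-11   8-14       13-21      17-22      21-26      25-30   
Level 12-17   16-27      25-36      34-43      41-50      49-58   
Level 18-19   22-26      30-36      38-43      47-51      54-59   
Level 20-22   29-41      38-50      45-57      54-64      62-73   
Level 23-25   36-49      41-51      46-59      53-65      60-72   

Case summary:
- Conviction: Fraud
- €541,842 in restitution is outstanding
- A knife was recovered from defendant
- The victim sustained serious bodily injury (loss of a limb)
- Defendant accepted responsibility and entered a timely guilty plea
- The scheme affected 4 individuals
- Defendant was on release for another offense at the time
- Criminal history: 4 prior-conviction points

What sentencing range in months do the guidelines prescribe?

Base offense level for fraud: 16.
R3 applies: 16 + 3 = 19.
R5 applies: 19 − 3 = 16.
R6 applies (level before this adjustment is 16 ≥ 10, so +2): 16 + 2 = 18.
R7 applies (level before this adjustment is 18 ≥ 18, so +3): 18 + 3 = 21.
R8 applies: 21 + 2 = 23.
Final offense level: 23.
Criminal history: 4 prior points → Category 2 (2-6).
Level 23 falls in the 23-25 band.
Grid: Level 23-25 × Category 2 = 41-51 months.

41-51 months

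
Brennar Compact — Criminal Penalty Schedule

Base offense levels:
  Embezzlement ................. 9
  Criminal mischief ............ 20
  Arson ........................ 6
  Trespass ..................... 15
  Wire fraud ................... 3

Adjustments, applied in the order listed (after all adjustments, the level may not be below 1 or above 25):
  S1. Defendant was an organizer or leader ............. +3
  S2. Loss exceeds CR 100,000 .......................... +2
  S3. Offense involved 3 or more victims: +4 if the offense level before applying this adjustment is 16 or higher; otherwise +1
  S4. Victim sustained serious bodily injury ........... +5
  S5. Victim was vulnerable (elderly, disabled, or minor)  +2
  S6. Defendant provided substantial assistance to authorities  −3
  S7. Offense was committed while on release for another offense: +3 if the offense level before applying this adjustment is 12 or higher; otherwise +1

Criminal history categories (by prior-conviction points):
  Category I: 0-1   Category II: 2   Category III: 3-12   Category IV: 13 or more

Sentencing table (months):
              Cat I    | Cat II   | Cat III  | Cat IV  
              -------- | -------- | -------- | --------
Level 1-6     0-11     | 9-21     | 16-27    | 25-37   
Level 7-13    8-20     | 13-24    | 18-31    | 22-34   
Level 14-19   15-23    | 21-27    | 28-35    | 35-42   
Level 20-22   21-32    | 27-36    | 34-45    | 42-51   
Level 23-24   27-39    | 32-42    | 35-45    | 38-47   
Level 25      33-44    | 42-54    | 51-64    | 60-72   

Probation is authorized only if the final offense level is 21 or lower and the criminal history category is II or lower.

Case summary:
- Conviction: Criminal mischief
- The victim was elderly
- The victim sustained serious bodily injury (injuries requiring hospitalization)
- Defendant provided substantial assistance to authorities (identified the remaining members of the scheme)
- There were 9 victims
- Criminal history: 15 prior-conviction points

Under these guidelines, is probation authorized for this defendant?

Base offense level for criminal mischief: 20.
S2 does not apply.
S3 applies (level before this adjustment is 20 ≥ 16, so +4): 20 + 4 = 24.
S4 applies: 24 + 5 = 29.
S5 applies: 29 + 2 = 31.
S6 applies: 31 − 3 = 28.
S7 does not apply.
Level 28 exceeds the maximum of 25; capped at 25.
Final offense level: 25.
Criminal history: 15 prior points → Category IV (13+).
Level 25 falls in the 25 band.
Grid: Level 25 × Category IV = 60-72 months.
Probation check: level 25 > 21 and category IV > II → not eligible.

No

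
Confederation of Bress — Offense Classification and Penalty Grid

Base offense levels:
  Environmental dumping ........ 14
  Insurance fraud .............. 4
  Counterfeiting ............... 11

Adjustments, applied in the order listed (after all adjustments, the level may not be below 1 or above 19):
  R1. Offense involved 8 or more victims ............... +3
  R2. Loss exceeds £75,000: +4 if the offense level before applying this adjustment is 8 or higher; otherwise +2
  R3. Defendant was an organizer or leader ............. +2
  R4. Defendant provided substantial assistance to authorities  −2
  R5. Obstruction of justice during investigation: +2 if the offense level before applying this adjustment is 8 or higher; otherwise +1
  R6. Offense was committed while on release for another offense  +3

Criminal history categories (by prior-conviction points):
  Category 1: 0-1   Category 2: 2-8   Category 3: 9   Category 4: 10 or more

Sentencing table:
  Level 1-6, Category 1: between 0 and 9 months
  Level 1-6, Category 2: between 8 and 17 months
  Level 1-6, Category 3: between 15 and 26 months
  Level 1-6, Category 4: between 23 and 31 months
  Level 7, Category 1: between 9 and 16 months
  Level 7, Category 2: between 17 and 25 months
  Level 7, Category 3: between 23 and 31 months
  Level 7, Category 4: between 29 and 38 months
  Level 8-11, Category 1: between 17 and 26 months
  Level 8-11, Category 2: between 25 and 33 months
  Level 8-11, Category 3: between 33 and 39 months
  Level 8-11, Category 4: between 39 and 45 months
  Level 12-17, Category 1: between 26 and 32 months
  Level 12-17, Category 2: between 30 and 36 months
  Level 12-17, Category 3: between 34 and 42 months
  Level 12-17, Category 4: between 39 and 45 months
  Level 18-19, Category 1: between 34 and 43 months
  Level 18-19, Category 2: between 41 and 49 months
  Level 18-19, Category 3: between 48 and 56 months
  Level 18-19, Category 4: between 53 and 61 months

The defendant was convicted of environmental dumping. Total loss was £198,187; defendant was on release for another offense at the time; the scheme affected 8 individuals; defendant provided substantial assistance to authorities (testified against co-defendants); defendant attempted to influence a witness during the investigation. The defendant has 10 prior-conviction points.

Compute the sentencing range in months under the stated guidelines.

53-61 months

Base offense level for environmental dumping: 14.
R1 applies: 14 + 3 = 17.
R2 applies (level before this adjustment is 17 ≥ 8, so +4): 17 + 4 = 21.
R3 does not apply.
R4 applies: 21 − 2 = 19.
R5 applies (level before this adjustment is 19 ≥ 8, so +2): 19 + 2 = 21.
R6 applies: 21 + 3 = 24.
Level 24 exceeds the maximum of 19; capped at 19.
Final offense level: 19.
Criminal history: 10 prior points → Category 4 (10+).
Level 19 falls in the 18-19 band.
Grid: Level 18-19 × Category 4 = 53-61 months.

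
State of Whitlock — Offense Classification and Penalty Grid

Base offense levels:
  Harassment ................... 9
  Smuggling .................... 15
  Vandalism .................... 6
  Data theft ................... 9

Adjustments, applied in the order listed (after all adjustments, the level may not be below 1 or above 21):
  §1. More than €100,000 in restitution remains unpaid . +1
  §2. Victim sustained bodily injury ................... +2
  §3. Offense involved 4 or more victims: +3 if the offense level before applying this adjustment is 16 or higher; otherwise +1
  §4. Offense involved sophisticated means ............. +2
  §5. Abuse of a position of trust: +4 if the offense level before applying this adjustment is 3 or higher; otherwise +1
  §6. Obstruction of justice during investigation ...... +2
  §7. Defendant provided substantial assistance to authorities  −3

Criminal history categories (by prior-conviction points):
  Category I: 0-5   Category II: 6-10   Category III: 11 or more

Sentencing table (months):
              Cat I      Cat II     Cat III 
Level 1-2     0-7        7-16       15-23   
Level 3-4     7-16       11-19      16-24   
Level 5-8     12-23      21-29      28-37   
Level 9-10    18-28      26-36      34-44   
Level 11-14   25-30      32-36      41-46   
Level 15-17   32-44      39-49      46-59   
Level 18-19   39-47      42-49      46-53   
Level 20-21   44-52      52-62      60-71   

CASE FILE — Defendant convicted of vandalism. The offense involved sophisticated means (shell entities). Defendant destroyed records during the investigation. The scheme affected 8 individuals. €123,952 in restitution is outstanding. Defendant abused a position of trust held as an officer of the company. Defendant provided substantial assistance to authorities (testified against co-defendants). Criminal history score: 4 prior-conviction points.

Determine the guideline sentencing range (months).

Base offense level for vandalism: 6.
§1 applies: 6 + 1 = 7.
§2 does not apply.
§3 applies (level before this adjustment is 7 < 16, so +1): 7 + 1 = 8.
§4 applies: 8 + 2 = 10.
§5 applies (level before this adjustment is 10 ≥ 3, so +4): 10 + 4 = 14.
§6 applies: 14 + 2 = 16.
§7 applies: 16 − 3 = 13.
Final offense level: 13.
Criminal history: 4 prior points → Category I (0-5).
Level 13 falls in the 11-14 band.
Grid: Level 11-14 × Category I = 25-30 months.

25-30 months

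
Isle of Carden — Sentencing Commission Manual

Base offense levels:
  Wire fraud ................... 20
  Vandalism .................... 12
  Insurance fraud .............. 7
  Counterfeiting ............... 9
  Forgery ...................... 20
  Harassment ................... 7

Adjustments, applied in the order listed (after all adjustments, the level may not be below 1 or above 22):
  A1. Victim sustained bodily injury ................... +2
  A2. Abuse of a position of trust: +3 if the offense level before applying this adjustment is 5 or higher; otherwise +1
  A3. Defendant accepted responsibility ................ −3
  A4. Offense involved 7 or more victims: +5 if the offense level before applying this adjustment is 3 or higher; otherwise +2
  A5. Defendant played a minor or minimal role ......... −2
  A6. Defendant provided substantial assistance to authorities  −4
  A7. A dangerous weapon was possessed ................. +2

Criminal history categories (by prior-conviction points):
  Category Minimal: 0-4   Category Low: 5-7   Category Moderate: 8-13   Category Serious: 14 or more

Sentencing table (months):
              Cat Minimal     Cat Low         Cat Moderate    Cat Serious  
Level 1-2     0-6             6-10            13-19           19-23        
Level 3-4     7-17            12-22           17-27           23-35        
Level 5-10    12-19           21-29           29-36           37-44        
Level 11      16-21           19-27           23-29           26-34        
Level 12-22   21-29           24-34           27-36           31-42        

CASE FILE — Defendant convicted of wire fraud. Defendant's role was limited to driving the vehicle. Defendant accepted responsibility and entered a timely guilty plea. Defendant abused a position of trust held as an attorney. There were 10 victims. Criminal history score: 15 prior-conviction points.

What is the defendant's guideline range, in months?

Base offense level for wire fraud: 20.
A1 does not apply.
A2 applies (level before this adjustment is 20 ≥ 5, so +3): 20 + 3 = 23.
A3 applies: 23 − 3 = 20.
A4 applies (level before this adjustment is 20 ≥ 3, so +5): 20 + 5 = 25.
A5 applies: 25 − 2 = 23.
A6 does not apply.
A7 does not apply.
Level 23 exceeds the maximum of 22; capped at 22.
Final offense level: 22.
Criminal history: 15 prior points → Category Serious (14+).
Level 22 falls in the 12-22 band.
Grid: Level 12-22 × Category Serious = 31-42 months.

31-42 months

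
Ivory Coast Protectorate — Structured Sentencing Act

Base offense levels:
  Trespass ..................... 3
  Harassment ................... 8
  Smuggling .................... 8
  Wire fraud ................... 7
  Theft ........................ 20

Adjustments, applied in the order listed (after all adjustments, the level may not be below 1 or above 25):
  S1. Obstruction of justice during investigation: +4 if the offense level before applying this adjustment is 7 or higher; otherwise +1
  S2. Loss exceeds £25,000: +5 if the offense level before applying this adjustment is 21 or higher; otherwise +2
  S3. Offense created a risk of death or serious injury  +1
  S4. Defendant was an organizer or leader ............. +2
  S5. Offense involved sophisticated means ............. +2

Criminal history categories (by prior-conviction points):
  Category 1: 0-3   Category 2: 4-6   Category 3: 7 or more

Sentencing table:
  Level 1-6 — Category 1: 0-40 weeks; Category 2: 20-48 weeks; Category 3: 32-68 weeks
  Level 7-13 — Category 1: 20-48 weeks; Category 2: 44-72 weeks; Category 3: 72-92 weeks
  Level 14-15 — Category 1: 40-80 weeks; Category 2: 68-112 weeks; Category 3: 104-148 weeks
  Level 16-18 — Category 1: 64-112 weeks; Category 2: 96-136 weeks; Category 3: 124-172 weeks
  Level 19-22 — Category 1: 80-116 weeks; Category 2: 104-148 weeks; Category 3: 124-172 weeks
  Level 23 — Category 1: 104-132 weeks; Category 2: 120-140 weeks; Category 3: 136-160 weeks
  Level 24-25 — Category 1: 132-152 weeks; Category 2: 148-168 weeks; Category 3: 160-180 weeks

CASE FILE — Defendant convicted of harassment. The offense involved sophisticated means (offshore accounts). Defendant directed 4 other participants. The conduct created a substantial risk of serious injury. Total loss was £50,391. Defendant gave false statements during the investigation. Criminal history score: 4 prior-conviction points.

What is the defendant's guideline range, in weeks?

Base offense level for harassment: 8.
S1 applies (level before this adjustment is 8 ≥ 7, so +4): 8 + 4 = 12.
S2 applies (level before this adjustment is 12 < 21, so +2): 12 + 2 = 14.
S3 applies: 14 + 1 = 15.
S4 applies: 15 + 2 = 17.
S5 applies: 17 + 2 = 19.
Final offense level: 19.
Criminal history: 4 prior points → Category 2 (4-6).
Level 19 falls in the 19-22 band.
Grid: Level 19-22 × Category 2 = 104-148 weeks.

104-148 weeks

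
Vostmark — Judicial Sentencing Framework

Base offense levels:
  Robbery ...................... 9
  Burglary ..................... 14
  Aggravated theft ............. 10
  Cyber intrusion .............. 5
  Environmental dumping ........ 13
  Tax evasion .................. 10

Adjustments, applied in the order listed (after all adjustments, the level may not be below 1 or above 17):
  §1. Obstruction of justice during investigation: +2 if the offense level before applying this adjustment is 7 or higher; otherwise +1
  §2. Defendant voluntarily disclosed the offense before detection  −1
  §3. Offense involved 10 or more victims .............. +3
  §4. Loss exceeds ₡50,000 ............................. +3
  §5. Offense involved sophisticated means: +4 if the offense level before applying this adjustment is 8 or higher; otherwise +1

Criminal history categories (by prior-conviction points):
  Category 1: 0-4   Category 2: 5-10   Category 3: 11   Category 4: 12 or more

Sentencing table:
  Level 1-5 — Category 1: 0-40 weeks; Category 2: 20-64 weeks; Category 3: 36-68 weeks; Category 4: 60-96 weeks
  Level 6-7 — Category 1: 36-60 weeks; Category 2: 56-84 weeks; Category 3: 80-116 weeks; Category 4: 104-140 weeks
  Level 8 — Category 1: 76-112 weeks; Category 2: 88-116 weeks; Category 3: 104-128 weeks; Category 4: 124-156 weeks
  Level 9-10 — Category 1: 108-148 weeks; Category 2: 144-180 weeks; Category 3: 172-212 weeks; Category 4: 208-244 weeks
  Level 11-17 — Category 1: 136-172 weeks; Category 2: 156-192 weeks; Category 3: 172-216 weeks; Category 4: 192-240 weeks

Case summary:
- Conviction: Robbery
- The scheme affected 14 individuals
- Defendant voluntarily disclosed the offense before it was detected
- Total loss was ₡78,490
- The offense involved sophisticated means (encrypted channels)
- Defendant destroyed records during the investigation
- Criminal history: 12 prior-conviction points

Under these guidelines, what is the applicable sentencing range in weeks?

192-240 weeks

Base offense level for robbery: 9.
§1 applies (level before this adjustment is 9 ≥ 7, so +2): 9 + 2 = 11.
§2 applies: 11 − 1 = 10.
§3 applies: 10 + 3 = 13.
§4 applies: 13 + 3 = 16.
§5 applies (level before this adjustment is 16 ≥ 8, so +4): 16 + 4 = 20.
Level 20 exceeds the maximum of 17; capped at 17.
Final offense level: 17.
Criminal history: 12 prior points → Category 4 (12+).
Level 17 falls in the 11-17 band.
Grid: Level 11-17 × Category 4 = 192-240 weeks.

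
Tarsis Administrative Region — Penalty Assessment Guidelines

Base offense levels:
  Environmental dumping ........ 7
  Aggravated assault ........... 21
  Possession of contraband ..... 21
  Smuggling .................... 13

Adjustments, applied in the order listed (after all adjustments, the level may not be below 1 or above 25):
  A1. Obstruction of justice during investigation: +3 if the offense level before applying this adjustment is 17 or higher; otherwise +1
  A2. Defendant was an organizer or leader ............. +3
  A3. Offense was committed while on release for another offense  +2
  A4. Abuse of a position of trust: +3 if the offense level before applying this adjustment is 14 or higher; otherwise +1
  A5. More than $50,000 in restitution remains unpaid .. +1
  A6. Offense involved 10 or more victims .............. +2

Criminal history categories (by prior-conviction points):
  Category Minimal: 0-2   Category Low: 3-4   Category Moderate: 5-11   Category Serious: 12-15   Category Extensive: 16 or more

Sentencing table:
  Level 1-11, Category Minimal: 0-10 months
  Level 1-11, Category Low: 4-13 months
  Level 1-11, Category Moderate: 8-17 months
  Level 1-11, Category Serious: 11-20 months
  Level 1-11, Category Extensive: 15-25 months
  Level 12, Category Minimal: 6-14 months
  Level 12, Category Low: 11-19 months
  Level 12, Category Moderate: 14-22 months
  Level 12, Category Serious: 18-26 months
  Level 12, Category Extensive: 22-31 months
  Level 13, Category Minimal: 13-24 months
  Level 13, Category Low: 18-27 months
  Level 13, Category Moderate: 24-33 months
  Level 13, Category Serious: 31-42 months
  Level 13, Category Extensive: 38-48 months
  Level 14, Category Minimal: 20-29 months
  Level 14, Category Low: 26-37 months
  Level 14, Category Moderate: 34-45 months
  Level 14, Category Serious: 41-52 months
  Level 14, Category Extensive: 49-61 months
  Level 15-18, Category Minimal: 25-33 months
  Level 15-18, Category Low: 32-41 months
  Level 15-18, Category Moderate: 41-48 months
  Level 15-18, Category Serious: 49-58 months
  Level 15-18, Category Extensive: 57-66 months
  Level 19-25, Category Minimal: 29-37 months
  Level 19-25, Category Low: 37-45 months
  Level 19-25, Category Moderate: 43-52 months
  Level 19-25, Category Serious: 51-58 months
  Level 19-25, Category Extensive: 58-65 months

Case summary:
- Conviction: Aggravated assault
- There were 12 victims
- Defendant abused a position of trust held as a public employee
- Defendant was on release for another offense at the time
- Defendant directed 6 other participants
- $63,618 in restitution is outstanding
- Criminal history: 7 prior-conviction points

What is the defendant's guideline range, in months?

43-52 months

Base offense level for aggravated assault: 21.
A1 does not apply.
A2 applies: 21 + 3 = 24.
A3 applies: 24 + 2 = 26.
A4 applies (level before this adjustment is 26 ≥ 14, so +3): 26 + 3 = 29.
A5 applies: 29 + 1 = 30.
A6 applies: 30 + 2 = 32.
Level 32 exceeds the maximum of 25; capped at 25.
Final offense level: 25.
Criminal history: 7 prior points → Category Moderate (5-11).
Level 25 falls in the 19-25 band.
Grid: Level 19-25 × Category Moderate = 43-52 months.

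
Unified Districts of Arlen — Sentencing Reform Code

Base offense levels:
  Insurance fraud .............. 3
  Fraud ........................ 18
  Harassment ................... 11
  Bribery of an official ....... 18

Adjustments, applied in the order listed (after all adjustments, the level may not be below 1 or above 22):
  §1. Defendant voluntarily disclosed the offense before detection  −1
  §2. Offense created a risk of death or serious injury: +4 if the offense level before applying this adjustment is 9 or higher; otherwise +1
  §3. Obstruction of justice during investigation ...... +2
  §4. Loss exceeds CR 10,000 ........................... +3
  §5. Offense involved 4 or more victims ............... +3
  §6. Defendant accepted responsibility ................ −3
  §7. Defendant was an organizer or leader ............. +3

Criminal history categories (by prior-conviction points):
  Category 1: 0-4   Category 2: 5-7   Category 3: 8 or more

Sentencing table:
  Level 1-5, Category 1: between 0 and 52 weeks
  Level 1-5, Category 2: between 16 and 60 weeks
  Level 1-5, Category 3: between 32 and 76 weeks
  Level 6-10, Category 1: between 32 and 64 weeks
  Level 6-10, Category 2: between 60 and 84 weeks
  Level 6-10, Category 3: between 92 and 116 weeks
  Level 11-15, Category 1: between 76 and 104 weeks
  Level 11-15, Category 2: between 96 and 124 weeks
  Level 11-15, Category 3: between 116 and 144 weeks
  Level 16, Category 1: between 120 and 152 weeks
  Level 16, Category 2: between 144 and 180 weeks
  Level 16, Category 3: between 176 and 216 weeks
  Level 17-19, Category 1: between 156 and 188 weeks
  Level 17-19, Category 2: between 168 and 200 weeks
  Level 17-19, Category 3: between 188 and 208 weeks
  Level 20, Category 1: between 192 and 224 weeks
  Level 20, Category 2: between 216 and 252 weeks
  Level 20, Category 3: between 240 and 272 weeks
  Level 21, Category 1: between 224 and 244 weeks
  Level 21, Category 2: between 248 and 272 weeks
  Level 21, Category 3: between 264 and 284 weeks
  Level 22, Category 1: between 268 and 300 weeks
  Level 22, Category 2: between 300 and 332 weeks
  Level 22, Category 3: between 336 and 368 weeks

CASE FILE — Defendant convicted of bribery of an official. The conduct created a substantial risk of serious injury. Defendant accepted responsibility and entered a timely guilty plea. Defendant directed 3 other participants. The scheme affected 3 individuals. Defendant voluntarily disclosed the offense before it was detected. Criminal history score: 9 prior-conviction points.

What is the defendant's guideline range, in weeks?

264-284 weeks

Base offense level for bribery of an official: 18.
§1 applies: 18 − 1 = 17.
§2 applies (level before this adjustment is 17 ≥ 9, so +4): 17 + 4 = 21.
§3 does not apply.
§4 does not apply.
§5 does not apply.
§6 applies: 21 − 3 = 18.
§7 applies: 18 + 3 = 21.
Final offense level: 21.
Criminal history: 9 prior points → Category 3 (8+).
Level 21 falls in the 21 band.
Grid: Level 21 × Category 3 = 264-284 weeks.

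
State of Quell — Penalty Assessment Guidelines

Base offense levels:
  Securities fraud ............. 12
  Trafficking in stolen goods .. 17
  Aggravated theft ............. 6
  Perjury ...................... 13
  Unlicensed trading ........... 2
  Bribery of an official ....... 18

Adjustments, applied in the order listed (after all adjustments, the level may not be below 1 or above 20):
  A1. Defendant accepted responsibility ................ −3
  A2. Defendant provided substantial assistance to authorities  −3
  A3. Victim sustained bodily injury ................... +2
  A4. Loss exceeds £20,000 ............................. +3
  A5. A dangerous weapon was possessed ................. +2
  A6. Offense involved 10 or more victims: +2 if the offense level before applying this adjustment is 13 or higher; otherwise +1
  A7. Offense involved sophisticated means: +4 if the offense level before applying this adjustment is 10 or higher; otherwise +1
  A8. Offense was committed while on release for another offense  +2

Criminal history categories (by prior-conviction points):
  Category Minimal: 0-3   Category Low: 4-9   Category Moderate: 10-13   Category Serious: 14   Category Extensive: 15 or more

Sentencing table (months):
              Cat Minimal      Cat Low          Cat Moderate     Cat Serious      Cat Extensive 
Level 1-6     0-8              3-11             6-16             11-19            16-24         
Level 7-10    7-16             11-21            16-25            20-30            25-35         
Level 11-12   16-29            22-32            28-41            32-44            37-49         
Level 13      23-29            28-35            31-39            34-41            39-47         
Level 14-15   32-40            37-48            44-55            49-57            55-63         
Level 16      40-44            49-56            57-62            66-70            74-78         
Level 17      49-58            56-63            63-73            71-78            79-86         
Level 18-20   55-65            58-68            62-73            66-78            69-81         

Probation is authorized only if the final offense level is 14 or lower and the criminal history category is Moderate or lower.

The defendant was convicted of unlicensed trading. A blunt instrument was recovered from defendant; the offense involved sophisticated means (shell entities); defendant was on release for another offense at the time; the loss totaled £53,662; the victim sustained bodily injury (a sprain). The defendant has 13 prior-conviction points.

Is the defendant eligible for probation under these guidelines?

Base offense level for unlicensed trading: 2.
A1 does not apply.
A2 does not apply.
A3 applies: 2 + 2 = 4.
A4 applies: 4 + 3 = 7.
A5 applies: 7 + 2 = 9.
A6 does not apply.
A7 applies (level before this adjustment is 9 < 10, so +1): 9 + 1 = 10.
A8 applies: 10 + 2 = 12.
Final offense level: 12.
Criminal history: 13 prior points → Category Moderate (10-13).
Level 12 falls in the 11-12 band.
Grid: Level 11-12 × Category Moderate = 28-41 months.
Probation check: level 12 ≤ 14 and category Moderate ≤ Moderate → eligible.

Yes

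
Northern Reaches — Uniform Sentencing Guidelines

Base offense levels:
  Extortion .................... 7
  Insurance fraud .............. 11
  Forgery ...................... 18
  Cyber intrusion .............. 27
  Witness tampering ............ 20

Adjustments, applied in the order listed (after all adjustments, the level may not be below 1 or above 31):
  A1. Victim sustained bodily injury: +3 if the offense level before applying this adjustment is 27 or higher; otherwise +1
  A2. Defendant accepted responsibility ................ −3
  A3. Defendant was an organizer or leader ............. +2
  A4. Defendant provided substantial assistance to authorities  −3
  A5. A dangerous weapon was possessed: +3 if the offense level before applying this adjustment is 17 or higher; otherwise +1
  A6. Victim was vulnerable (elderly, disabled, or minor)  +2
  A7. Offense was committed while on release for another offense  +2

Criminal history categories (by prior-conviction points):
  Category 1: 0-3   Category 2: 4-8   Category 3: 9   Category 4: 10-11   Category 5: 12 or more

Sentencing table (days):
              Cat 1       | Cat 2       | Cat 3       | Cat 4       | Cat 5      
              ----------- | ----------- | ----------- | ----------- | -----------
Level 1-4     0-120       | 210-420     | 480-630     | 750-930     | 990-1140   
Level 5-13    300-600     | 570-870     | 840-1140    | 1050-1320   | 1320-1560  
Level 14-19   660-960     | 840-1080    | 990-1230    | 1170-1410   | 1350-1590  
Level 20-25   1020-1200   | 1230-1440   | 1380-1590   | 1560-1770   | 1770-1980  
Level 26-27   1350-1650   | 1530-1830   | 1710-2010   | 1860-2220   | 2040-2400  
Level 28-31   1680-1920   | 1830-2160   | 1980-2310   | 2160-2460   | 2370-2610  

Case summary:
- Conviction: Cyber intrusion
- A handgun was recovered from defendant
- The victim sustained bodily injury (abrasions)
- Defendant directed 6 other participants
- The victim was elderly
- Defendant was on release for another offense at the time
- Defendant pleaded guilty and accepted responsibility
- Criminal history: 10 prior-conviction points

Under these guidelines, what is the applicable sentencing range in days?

2160-2460 days

Base offense level for cyber intrusion: 27.
A1 applies (level before this adjustment is 27 ≥ 27, so +3): 27 + 3 = 30.
A2 applies: 30 − 3 = 27.
A3 applies: 27 + 2 = 29.
A4 does not apply.
A5 applies (level before this adjustment is 29 ≥ 17, so +3): 29 + 3 = 32.
A6 applies: 32 + 2 = 34.
A7 applies: 34 + 2 = 36.
Level 36 exceeds the maximum of 31; capped at 31.
Final offense level: 31.
Criminal history: 10 prior points → Category 4 (10-11).
Level 31 falls in the 28-31 band.
Grid: Level 28-31 × Category 4 = 2160-2460 days.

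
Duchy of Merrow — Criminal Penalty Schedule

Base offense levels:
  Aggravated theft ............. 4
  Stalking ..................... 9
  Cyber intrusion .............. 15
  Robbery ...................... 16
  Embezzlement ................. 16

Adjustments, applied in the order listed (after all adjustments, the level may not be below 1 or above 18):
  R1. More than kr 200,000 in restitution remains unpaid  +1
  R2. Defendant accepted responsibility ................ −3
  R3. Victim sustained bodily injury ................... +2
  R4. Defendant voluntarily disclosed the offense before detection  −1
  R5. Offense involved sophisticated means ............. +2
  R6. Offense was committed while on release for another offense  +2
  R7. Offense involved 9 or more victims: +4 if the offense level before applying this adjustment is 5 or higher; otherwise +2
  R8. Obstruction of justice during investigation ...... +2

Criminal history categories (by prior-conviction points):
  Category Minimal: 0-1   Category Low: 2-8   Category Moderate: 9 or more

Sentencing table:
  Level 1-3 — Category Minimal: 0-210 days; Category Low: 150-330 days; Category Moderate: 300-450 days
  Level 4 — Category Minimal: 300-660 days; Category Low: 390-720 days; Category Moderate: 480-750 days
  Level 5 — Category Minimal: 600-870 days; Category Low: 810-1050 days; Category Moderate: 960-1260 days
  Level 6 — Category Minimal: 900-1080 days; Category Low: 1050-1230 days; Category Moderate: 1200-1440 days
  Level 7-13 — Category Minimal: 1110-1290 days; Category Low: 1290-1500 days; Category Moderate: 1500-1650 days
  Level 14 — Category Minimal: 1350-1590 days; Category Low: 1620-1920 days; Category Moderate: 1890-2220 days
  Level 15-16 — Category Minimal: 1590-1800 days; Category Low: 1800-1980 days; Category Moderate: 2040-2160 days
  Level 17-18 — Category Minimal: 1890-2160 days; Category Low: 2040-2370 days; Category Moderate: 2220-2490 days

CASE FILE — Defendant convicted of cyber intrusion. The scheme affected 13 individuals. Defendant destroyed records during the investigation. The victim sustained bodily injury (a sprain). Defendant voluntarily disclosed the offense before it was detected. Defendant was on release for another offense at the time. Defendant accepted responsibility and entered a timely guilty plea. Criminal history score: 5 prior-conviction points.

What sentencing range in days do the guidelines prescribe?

Base offense level for cyber intrusion: 15.
R2 applies: 15 − 3 = 12.
R3 applies: 12 + 2 = 14.
R4 applies: 14 − 1 = 13.
R6 applies: 13 + 2 = 15.
R7 applies (level before this adjustment is 15 ≥ 5, so +4): 15 + 4 = 19.
R8 applies: 19 + 2 = 21.
Level 21 exceeds the maximum of 18; capped at 18.
Final offense level: 18.
Criminal history: 5 prior points → Category Low (2-8).
Level 18 falls in the 17-18 band.
Grid: Level 17-18 × Category Low = 2040-2370 days.

2040-2370 days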